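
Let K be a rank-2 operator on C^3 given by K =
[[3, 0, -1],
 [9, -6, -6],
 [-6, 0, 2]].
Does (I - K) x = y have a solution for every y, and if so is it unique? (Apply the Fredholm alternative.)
(I - K) is invertible (det(I - K) = -28 ≠ 0), so for every y in C^3 the equation (I - K) x = y has a unique solution.

K has rank 2 and factors as K = U V^T = u1 v1^T + u2 v2^T with u1 = (0, 3, 0), v1 = (3, -2, -2), u2 = (-1, 0, 2), v2 = (-3, 0, 1) (multiplying out reproduces the displayed K). The nonzero eigenvalues of U V^T coincide with those of the 2 x 2 matrix G = V^T U = [[v1·u1, v1·u2], [v2·u1, v2·u2]] = [[-6, -7], [0, 5]], and by the Sylvester determinant identity det(I_3 - U V^T) = det(I_2 - V^T U) = det([[7, 7], [0, -4]]) = (7)(-4) - (7)(0) = -28. (Direct check: I - K =
[[-2, 0, 1],
 [-9, 7, 6],
 [6, 0, -1]]
has determinant -28.) The finite-dimensional Fredholm alternative says: either (I - K) is invertible, or ker(I - K) ≠ {0} and then range(I - K) = ker((I - K)^*)^⊥, with dim ker(I - K) = dim ker((I - K)^*). Since det(I - K) ≠ 0, 1 is not an eigenvalue of K and ker(I - K) = {0}, so we are in the first case: for every y there is a unique x = (I - K)^(-1) y. (Explicitly, by the Woodbury identity, (I - U V^T)^(-1) = I + U (I_2 - G)^(-1) V^T.)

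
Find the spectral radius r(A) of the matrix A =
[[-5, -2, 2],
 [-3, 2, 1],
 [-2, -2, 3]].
r(A) ≈ 5.0701

The eigenvalues of A are the roots of its characteristic polynomial. With M = A (coefficients from the trace, the sum of principal 2x2 minors, and det A):
  p(λ) = det(λ I - M) = λ^3 - 19λ + 34.
No integer candidate from the rational root theorem (±divisors of 34) is a root, so the roots are irrational. The cubic discriminant is Δ = -3776 < 0, so there is one real root and a complex-conjugate pair. p(-6) = -68 and p(-5) = 4 have opposite signs, so a root lies in (-6, -5); Newton's method refines it to λ ≈ -5.0701. Dividing out (λ - (-5.0701)) leaves approximately λ^2 - 5.0701λ + 6.706. For λ^2 - 5.0701λ + 6.706 the discriminant is -1.1179. It is negative, so the remaining roots are the complex-conjugate pair λ ≈ 2.5351 ± 0.5287i. Their product equals the constant term, so |λ|^2 ≈ 6.706 and |λ| ≈ 2.5896.
Thus the eigenvalues (to 4 decimals) are -5.0701 (modulus 5.0701); 2.5351 ± 0.5287i (modulus 2.5896). The spectral radius is the largest modulus: r(A) ≈ 5.0701. (Cross-check: r(A) ≤ ||A||_2 ≈ 7.1749; equality holds whenever A is normal, though it can also hold for some non-normal A.)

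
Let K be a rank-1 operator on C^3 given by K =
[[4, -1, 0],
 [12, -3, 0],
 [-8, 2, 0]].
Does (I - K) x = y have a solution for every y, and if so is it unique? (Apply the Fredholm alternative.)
(I - K) is singular (det(I - K) = 0, i.e. 1 ∈ sigma(K)). (I - K) x = y is solvable iff y ⊥ ker((I - K)^*) = span{(4, -1, 0)}, i.e. iff 4y_1 - y_2 = 0. When solvable, the solutions are x = y + c·(1, 3, -2), c arbitrary (ker(I - K) = span{(1, 3, -2)}, dimension 1).

K has rank 1, so it is an outer product K = u v^T: every row of K is a multiple of one row vector. Reading off the entries, u = (1, 3, -2) and v = (4, -1, 0) (row i of K equals u_i·v^T). A rank-one matrix u v^T satisfies K u = u (v·u) and kills the (2)-dimensional subspace v^⊥, so its characteristic polynomial is lambda^2 (lambda - v·u) with v·u = tr K = 1. Hence the eigenvalues of I - K are 1 (multiplicity 2) and 1 - (1) = 0, so det(I - K) = 0. (Direct check: I - K =
[[-3, 1, 0],
 [-12, 4, 0],
 [8, -2, 1]]
has determinant 0.) So 1 is an eigenvalue of K and (I - K) is not invertible. The finite-dimensional Fredholm alternative says: either (I - K) is invertible, or ker(I - K) ≠ {0} and then range(I - K) = ker((I - K)^*)^⊥, with dim ker(I - K) = dim ker((I - K)^*). We are in the second case, so we need both kernels. Kernel of I - K: (I - K) u = u - u (v·u) = u - u = 0, so ker(I - K) = span{u} = span{(1, 3, -2)} (it is exactly 1-dimensional because rank(I - K) = 2). Kernel of the adjoint: K is real, so (I - K)^* = I - K^T = I - v u^T, and (I - v u^T) v = v - v (u·v) = 0; hence ker((I - K)^*) = span{v} = span{(4, -1, 0)}. Therefore (I - K) x = y is solvable iff <y, v> = 0, i.e. iff 4y_1 - y_2 = 0. When this holds, K y = u (v·y) = 0, so (I - K) y = y and x = y is a particular solution; the full solution set is the line x = y + c·u = y + c·(1, 3, -2), c ∈ C.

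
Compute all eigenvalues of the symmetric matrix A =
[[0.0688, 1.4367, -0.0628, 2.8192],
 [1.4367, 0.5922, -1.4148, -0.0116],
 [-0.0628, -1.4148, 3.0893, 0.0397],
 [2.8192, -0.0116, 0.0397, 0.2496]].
sigma(A) ≈ {-3, 0, 3, 4}

A is real symmetric, so its spectrum consists of real eigenvalues. Expanding the characteristic polynomial of the displayed matrix gives
  det(λ I - A) = p(λ) = λ^4 + (-4)λ^3 + (-9)λ^2 + (36)λ + (0.0024).
Solving p(λ) = 0 yields eigenvalues ≈ -3, 0, 3, 4. (A is shown rounded to 4 decimals, so these recover the underlying integer eigenvalues to within that precision.)
Verification: the trace of A = 4 equals the sum of eigenvalues 4, and det(A) ≈ 0.0024 matches the eigenvalue product 0.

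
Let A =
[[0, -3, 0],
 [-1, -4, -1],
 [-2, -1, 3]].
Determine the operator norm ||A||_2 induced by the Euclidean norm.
||A||_2 ≈ 5.2535 (= sqrt(largest eigenvalue of A^T A))

||A||_2 = sigma_max(A) = sqrt(lambda_max(A^T A)). Form the symmetric matrix M = A^T A =
[[5, 6, -5],
 [6, 26, 1],
 [-5, 1, 10]].
Its characteristic polynomial (trace, sum of principal 2x2 minors, determinant of M give the coefficients) is
  p(λ) = det(λ I - M) = λ^3 - 41λ^2 + 378λ - 225.
No integer candidate from the rational root theorem (±divisors of 225) is a root, so the roots are irrational. The cubic discriminant is Δ = 23518521 > 0, so there are three distinct real roots. p(0) = -225 and p(1) = 113 have opposite signs, so a root lies in (0, 1); Newton's method refines it to λ ≈ 0.6388. p(12) = 135 and p(13) = -43 have opposite signs, so a root lies in (12, 13); Newton's method refines it to λ ≈ 12.7617. p(27) = -225 and p(28) = 167 have opposite signs, so a root lies in (27, 28); Newton's method refines it to λ ≈ 27.5995. Check (Vieta): the three roots sum to 41, matching tr M = 41.
So the eigenvalues of A^T A are ≈ 0.6388, 12.7617, 27.5995 (all ≥ 0, as they must be for A^T A). The largest is λ_max ≈ 27.5995, hence ||A||_2 = sqrt(λ_max) ≈ 5.2535.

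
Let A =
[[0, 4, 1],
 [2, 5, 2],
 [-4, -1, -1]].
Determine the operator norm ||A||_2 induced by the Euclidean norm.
||A||_2 ≈ 7.3979 (= sqrt(largest eigenvalue of A^T A))

||A||_2 = sigma_max(A) = sqrt(lambda_max(A^T A)). Form the symmetric matrix M = A^T A =
[[20, 14, 8],
 [14, 42, 15],
 [8, 15, 6]].
Its characteristic polynomial (trace, sum of principal 2x2 minors, determinant of M give the coefficients) is
  p(λ) = det(λ I - M) = λ^3 - 68λ^2 + 727λ - 36.
No integer candidate from the rational root theorem (±divisors of 36) is a root, so the roots are irrational. The cubic discriminant is Δ = 893677092 > 0, so there are three distinct real roots. p(0) = -36 and p(1) = 624 have opposite signs, so a root lies in (0, 1); Newton's method refines it to λ ≈ 0.0497. p(13) = 120 and p(14) = -442 have opposite signs, so a root lies in (13, 14); Newton's method refines it to λ ≈ 13.2221. p(54) = -1602 and p(55) = 624 have opposite signs, so a root lies in (54, 55); Newton's method refines it to λ ≈ 54.7282. Check (Vieta): the three roots sum to 68, matching tr M = 68.
So the eigenvalues of A^T A are ≈ 0.0497, 13.2221, 54.7282 (all ≥ 0, as they must be for A^T A). The largest is λ_max ≈ 54.7282, hence ||A||_2 = sqrt(λ_max) ≈ 7.3979.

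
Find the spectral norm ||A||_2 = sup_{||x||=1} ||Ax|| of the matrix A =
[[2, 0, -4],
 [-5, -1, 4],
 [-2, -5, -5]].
||A||_2 ≈ 8.4006 (= sqrt(largest eigenvalue of A^T A))

||A||_2 = sigma_max(A) = sqrt(lambda_max(A^T A)). Form the symmetric matrix M = A^T A =
[[33, 15, -18],
 [15, 26, 21],
 [-18, 21, 57]].
Its characteristic polynomial (trace, sum of principal 2x2 minors, determinant of M give the coefficients) is
  p(λ) = det(λ I - M) = λ^3 - 116λ^2 + 3231λ - 1764.
No integer candidate from the rational root theorem (±divisors of 1764) is a root, so the roots are irrational. The cubic discriminant is Δ = 6356564676 > 0, so there are three distinct real roots. p(0) = -1764 and p(1) = 1352 have opposite signs, so a root lies in (0, 1); Newton's method refines it to λ ≈ 0.557. p(44) = 1008 and p(45) = -144 have opposite signs, so a root lies in (44, 45); Newton's method refines it to λ ≈ 44.8733. p(70) = -994 and p(71) = 792 have opposite signs, so a root lies in (70, 71); Newton's method refines it to λ ≈ 70.5697. Check (Vieta): the three roots sum to 116, matching tr M = 116.
So the eigenvalues of A^T A are ≈ 0.557, 44.8733, 70.5697 (all ≥ 0, as they must be for A^T A). The largest is λ_max ≈ 70.5697, hence ||A||_2 = sqrt(λ_max) ≈ 8.4006.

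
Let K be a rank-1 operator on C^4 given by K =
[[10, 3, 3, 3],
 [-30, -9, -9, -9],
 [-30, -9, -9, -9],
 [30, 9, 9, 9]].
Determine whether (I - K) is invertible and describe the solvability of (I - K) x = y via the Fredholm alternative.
(I - K) is singular (det(I - K) = 0, i.e. 1 ∈ sigma(K)). (I - K) x = y is solvable iff y ⊥ ker((I - K)^*) = span{(10, 3, 3, 3)}, i.e. iff 10y_1 + 3y_2 + 3y_3 + 3y_4 = 0. When solvable, the solutions are x = y + c·(1, -3, -3, 3), c arbitrary (ker(I - K) = span{(1, -3, -3, 3)}, dimension 1).

K has rank 1, so it is an outer product K = u v^T: every row of K is a multiple of one row vector. Reading off the entries, u = (1, -3, -3, 3) and v = (10, 3, 3, 3) (row i of K equals u_i·v^T). A rank-one matrix u v^T satisfies K u = u (v·u) and kills the (3)-dimensional subspace v^⊥, so its characteristic polynomial is lambda^3 (lambda - v·u) with v·u = tr K = 1. Hence the eigenvalues of I - K are 1 (multiplicity 3) and 1 - (1) = 0, so det(I - K) = 0. (Direct check: I - K =
[[-9, -3, -3, -3],
 [30, 10, 9, 9],
 [30, 9, 10, 9],
 [-30, -9, -9, -8]]
has determinant 0.) So 1 is an eigenvalue of K and (I - K) is not invertible. The finite-dimensional Fredholm alternative says: either (I - K) is invertible, or ker(I - K) ≠ {0} and then range(I - K) = ker((I - K)^*)^⊥, with dim ker(I - K) = dim ker((I - K)^*). We are in the second case, so we need both kernels. Kernel of I - K: (I - K) u = u - u (v·u) = u - u = 0, so ker(I - K) = span{u} = span{(1, -3, -3, 3)} (it is exactly 1-dimensional because rank(I - K) = 3). Kernel of the adjoint: K is real, so (I - K)^* = I - K^T = I - v u^T, and (I - v u^T) v = v - v (u·v) = 0; hence ker((I - K)^*) = span{v} = span{(10, 3, 3, 3)}. Therefore (I - K) x = y is solvable iff <y, v> = 0, i.e. iff 10y_1 + 3y_2 + 3y_3 + 3y_4 = 0. When this holds, K y = u (v·y) = 0, so (I - K) y = y and x = y is a particular solution; the full solution set is the line x = y + c·u = y + c·(1, -3, -3, 3), c ∈ C.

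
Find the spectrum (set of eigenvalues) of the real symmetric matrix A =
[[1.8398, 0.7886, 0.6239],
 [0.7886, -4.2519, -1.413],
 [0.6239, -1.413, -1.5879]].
sigma(A) ≈ {-5, -1, 2}

A is real symmetric, so its spectrum consists of real eigenvalues. Expanding the characteristic polynomial of the displayed matrix gives
  det(λ I - A) = p(λ) = λ^3 + (4)λ^2 + (-7)λ + (-10).
Solving p(λ) = 0 yields eigenvalues ≈ -5, -1, 2. (A is shown rounded to 4 decimals, so these recover the underlying integer eigenvalues to within that precision.)
Verification: the trace of A = -4 equals the sum of eigenvalues -4, and det(A) ≈ 10.0004 matches the eigenvalue product 10.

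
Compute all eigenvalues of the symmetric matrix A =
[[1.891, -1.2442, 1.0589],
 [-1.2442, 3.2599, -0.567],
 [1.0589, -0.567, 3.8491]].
sigma(A) ≈ {1, 3, 5}

A is real symmetric, so its spectrum consists of real eigenvalues. Expanding the characteristic polynomial of the displayed matrix gives
  det(λ I - A) = p(λ) = λ^3 + (-9)λ^2 + (23)λ + (-15).
Solving p(λ) = 0 yields eigenvalues ≈ 1, 3, 5. (A is shown rounded to 4 decimals, so these recover the underlying integer eigenvalues to within that precision.)
Verification: the trace of A = 9 equals the sum of eigenvalues 9, and det(A) ≈ 15.0000 matches the eigenvalue product 15.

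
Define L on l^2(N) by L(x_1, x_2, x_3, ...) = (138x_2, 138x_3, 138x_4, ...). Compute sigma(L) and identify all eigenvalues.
sigma(L) = closed disk {z in C : |z| ≤ 138}; sigma_p(L) = open disk {z in C : |z| < 138}

Note L = 138·V where V is the unit left shift (V x)_k = x_{k+1}; so sigma(L) = 138·sigma(V) and ||L|| = 138||V||. ||L x||^2 = 19044sum_{k≥2} |x_k|^2 ≤ 19044||x||^2, with equality on {x : x_1 = 0}, so ||L|| = 138. For any lambda with |lambda| < 138, set r = lambda/138 (|r| < 1); the vector x = (1, r, r^2, ...) is in l^2 and satisfies L x = 138(r, r^2, ...) = lambda x, so lambda is an eigenvalue. On the boundary |lambda| = 138 the geometric series diverges, so no l^2 eigenvector exists, but these lambda lie in the approximate point spectrum. Hence sigma(L) is the closed disk of radius 138 and sigma_p(L) is the open disk.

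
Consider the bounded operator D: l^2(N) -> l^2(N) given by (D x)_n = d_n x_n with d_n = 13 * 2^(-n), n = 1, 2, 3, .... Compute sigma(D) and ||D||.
sigma(D) = {13 * 2^(-n) : n ≥ 1} ∪ {0}; ||D|| = 13/2

A bounded diagonal operator on l^2 with diagonal entries d_n has spectrum equal to the closure of {d_n : n ≥ 1}: every d_n is an eigenvalue (with eigenvector e_n), so {d_n} ⊂ sigma(D); the spectrum is closed, so its closure is too; and for lambda not in the closure, (D - lambda I) has bounded inverse (the diagonal entries 1/(d_n - lambda) are bounded). For our sequence d_n = 13 * 2^(-n), n = 1, 2, 3, ...:
  - {d_n} = {13 * 2^(-n) : n ≥ 1}; the only limit point is 0
  - closure = {13 * 2^(-n) : n ≥ 1} ∪ {0}
For the norm: a diagonal operator has ||D|| = sup_n |d_n|. Here d_n = 13 * 2^(-n) is positive and decreasing, so sup_n |d_n| = d_1 = 13/2. So ||D|| = 13/2.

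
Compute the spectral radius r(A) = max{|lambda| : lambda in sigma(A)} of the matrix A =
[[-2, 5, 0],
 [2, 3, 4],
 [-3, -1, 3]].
r(A) ≈ 5.1848

The eigenvalues of A are the roots of its characteristic polynomial. With M = A (coefficients from the trace, the sum of principal 2x2 minors, and det A):
  p(λ) = det(λ I - M) = λ^3 - 4λ^2 - 9λ + 116.
No integer candidate from the rational root theorem (±divisors of 116) is a root, so the roots are irrational. The cubic discriminant is Δ = -254236 < 0, so there is one real root and a complex-conjugate pair. p(-5) = -64 and p(-4) = 24 have opposite signs, so a root lies in (-5, -4); Newton's method refines it to λ ≈ -4.3152. Dividing out (λ - (-4.3152)) leaves approximately λ^2 - 8.3152λ + 26.8817. For λ^2 - 8.3152λ + 26.8817 the discriminant is -38.3844. It is negative, so the remaining roots are the complex-conjugate pair λ ≈ 4.1576 ± 3.0978i. Their product equals the constant term, so |λ|^2 ≈ 26.8817 and |λ| ≈ 5.1848.
Thus the eigenvalues (to 4 decimals) are -4.3152 (modulus 4.3152); 4.1576 ± 3.0978i (modulus 5.1848). The spectral radius is the largest modulus: r(A) ≈ 5.1848. (Cross-check: r(A) ≤ ||A||_2 ≈ 6.3542; equality holds whenever A is normal, though it can also hold for some non-normal A.)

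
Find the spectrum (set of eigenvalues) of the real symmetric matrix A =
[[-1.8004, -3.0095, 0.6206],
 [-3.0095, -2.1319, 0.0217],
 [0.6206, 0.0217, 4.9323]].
sigma(A) ≈ {-5, 1, 5}

A is real symmetric, so its spectrum consists of real eigenvalues. Expanding the characteristic polynomial of the displayed matrix gives
  det(λ I - A) = p(λ) = λ^3 + (-1)λ^2 + (-25)λ + (25).
Solving p(λ) = 0 yields eigenvalues ≈ -5, 1, 5. (A is shown rounded to 4 decimals, so these recover the underlying integer eigenvalues to within that precision.)
Verification: the trace of A = 1 equals the sum of eigenvalues 1, and det(A) ≈ -24.9999 matches the eigenvalue product -25.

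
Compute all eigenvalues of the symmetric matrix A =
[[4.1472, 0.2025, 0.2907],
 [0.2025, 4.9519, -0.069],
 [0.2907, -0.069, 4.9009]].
sigma(A) ≈ {4, 5} (5 with multiplicity 2)

A is real symmetric, so its spectrum consists of real eigenvalues. Expanding the characteristic polynomial of the displayed matrix gives
  det(λ I - A) = p(λ) = λ^3 + (-14)λ^2 + (65)λ + (-100).
Solving p(λ) = 0 yields eigenvalues ≈ 4, 5, 5. (A is shown rounded to 4 decimals, so these recover the underlying integer eigenvalues to within that precision.)
Verification: the trace of A = 14 equals the sum of eigenvalues 14, and det(A) ≈ 100.0001 matches the eigenvalue product 100.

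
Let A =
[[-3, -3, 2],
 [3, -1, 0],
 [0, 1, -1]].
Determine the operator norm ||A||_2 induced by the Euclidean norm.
||A||_2 ≈ 5.0271 (= sqrt(largest eigenvalue of A^T A))

||A||_2 = sigma_max(A) = sqrt(lambda_max(A^T A)). Form the symmetric matrix M = A^T A =
[[18, 6, -6],
 [6, 11, -7],
 [-6, -7, 5]].
Its characteristic polynomial (trace, sum of principal 2x2 minors, determinant of M give the coefficients) is
  p(λ) = det(λ I - M) = λ^3 - 34λ^2 + 222λ - 36.
No integer candidate from the rational root theorem (±divisors of 36) is a root, so the roots are irrational. The cubic discriminant is Δ = 12404448 > 0, so there are three distinct real roots. p(0) = -36 and p(1) = 153 have opposite signs, so a root lies in (0, 1); Newton's method refines it to λ ≈ 0.1664. p(8) = 76 and p(9) = -63 have opposite signs, so a root lies in (8, 9); Newton's method refines it to λ ≈ 8.5617. p(25) = -111 and p(26) = 328 have opposite signs, so a root lies in (25, 26); Newton's method refines it to λ ≈ 25.2719. Check (Vieta): the three roots sum to 34, matching tr M = 34.
So the eigenvalues of A^T A are ≈ 0.1664, 8.5617, 25.2719 (all ≥ 0, as they must be for A^T A). The largest is λ_max ≈ 25.2719, hence ||A||_2 = sqrt(λ_max) ≈ 5.0271.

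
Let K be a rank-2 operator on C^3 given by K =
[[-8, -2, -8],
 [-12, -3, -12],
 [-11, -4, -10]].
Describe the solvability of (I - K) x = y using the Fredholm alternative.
(I - K) is invertible (det(I - K) = -4 ≠ 0), so for every y in C^3 the equation (I - K) x = y has a unique solution.

K has rank 2 and factors as K = U V^T = u1 v1^T + u2 v2^T with u1 = (2, 3, 2), v1 = (-1, 1, -2), u2 = (2, 3, 3), v2 = (-3, -2, -2) (multiplying out reproduces the displayed K). The nonzero eigenvalues of U V^T coincide with those of the 2 x 2 matrix G = V^T U = [[v1·u1, v1·u2], [v2·u1, v2·u2]] = [[-3, -5], [-16, -18]], and by the Sylvester determinant identity det(I_3 - U V^T) = det(I_2 - V^T U) = det([[4, 5], [16, 19]]) = (4)(19) - (5)(16) = -4. (Direct check: I - K =
[[9, 2, 8],
 [12, 4, 12],
 [11, 4, 11]]
has determinant -4.) The finite-dimensional Fredholm alternative says: either (I - K) is invertible, or ker(I - K) ≠ {0} and then range(I - K) = ker((I - K)^*)^⊥, with dim ker(I - K) = dim ker((I - K)^*). Since det(I - K) ≠ 0, 1 is not an eigenvalue of K and ker(I - K) = {0}, so we are in the first case: for every y there is a unique x = (I - K)^(-1) y. (Explicitly, by the Woodbury identity, (I - U V^T)^(-1) = I + U (I_2 - G)^(-1) V^T.)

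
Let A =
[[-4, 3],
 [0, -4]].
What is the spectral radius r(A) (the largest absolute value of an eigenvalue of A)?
r(A) = 4

The eigenvalues of A are the roots of its characteristic polynomial. With M = A (coefficients from the trace and determinant):
  p(λ) = det(λ I - M) = λ^2 + 8λ + 16.
For λ^2 + 8λ + 16 the discriminant is 0. It is a perfect square (0^2), so the roots are rational: λ = (-8 ± 0)/2 = -4, -4.
Thus the eigenvalues (to 4 decimals) are -4 (modulus 4). The spectral radius is the largest modulus: r(A) = 4. (Cross-check: r(A) ≤ ||A||_2 ≈ 5.772; equality holds whenever A is normal, though it can also hold for some non-normal A.)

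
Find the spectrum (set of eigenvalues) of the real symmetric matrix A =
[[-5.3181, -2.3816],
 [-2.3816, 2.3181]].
sigma(A) ≈ {-6, 3}

A is real symmetric, so its spectrum consists of real eigenvalues. Expanding the characteristic polynomial of the displayed matrix gives
  det(λ I - A) = p(λ) = λ^2 + (3)λ + (-18).
Solving p(λ) = 0 yields eigenvalues ≈ -6, 3. (A is shown rounded to 4 decimals, so these recover the underlying integer eigenvalues to within that precision.)
Verification: the trace of A = -3 equals the sum of eigenvalues -3, and det(A) ≈ -17.9999 matches the eigenvalue product -18.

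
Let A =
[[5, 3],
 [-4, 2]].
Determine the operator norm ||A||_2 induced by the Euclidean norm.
||A||_2 = sqrt((54 + sqrt(980))/2) ≈ 6.5309 (= sqrt(largest eigenvalue of A^T A))

||A||_2 = sigma_max(A) = sqrt(lambda_max(A^T A)). Form the symmetric matrix M = A^T A =
[[41, 7],
 [7, 13]].
Its characteristic polynomial (trace, determinant of M give the coefficients) is
  p(λ) = det(λ I - M) = λ^2 - 54λ + 484.
For λ^2 - 54λ + 484 the discriminant is 980. It is nonnegative but not a perfect square, so the roots are real and irrational: λ = (54 ± sqrt(980))/2 ≈ 42.6525, 11.3475.
So the eigenvalues of A^T A are ≈ 11.3475, 42.6525 (all ≥ 0, as they must be for A^T A). The largest is λ_max = (54 + sqrt(980))/2 ≈ 42.6525, hence ||A||_2 = sqrt(λ_max) = sqrt((54 + sqrt(980))/2) ≈ 6.5309.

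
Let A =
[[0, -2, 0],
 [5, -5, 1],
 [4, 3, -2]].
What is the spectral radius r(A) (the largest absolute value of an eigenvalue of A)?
r(A) ≈ 4.6358

The eigenvalues of A are the roots of its characteristic polynomial. With M = A (coefficients from the trace, the sum of principal 2x2 minors, and det A):
  p(λ) = det(λ I - M) = λ^3 + 7λ^2 + 17λ + 28.
No integer candidate from the rational root theorem (±divisors of 28) is a root, so the roots are irrational. The cubic discriminant is Δ = -5099 < 0, so there is one real root and a complex-conjugate pair. p(-5) = -7 and p(-4) = 8 have opposite signs, so a root lies in (-5, -4); Newton's method refines it to λ ≈ -4.6358. Dividing out (λ - (-4.6358)) leaves approximately λ^2 + 2.3642λ + 6.04. For λ^2 + 2.3642λ + 6.04 the discriminant is -18.5704. It is negative, so the remaining roots are the complex-conjugate pair λ ≈ -1.1821 ± 2.1547i. Their product equals the constant term, so |λ|^2 ≈ 6.04 and |λ| ≈ 2.4576.
Thus the eigenvalues (to 4 decimals) are -4.6358 (modulus 4.6358); -1.1821 ± 2.1547i (modulus 2.4576). The spectral radius is the largest modulus: r(A) ≈ 4.6358. (Cross-check: r(A) ≤ ||A||_2 ≈ 7.2917; equality holds whenever A is normal, though it can also hold for some non-normal A.)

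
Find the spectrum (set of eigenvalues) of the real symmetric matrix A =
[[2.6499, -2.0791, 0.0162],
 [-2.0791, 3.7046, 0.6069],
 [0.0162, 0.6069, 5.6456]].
sigma(A) ≈ {1, 5, 6}

A is real symmetric, so its spectrum consists of real eigenvalues. Expanding the characteristic polynomial of the displayed matrix gives
  det(λ I - A) = p(λ) = λ^3 + (-12)λ^2 + (41)λ + (-30).
Solving p(λ) = 0 yields eigenvalues ≈ 1, 5, 6. (A is shown rounded to 4 decimals, so these recover the underlying integer eigenvalues to within that precision.)
Verification: the trace of A = 12 equals the sum of eigenvalues 12, and det(A) ≈ 30.0000 matches the eigenvalue product 30.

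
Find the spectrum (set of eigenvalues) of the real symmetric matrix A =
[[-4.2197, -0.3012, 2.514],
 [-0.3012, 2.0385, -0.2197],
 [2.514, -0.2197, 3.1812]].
sigma(A) ≈ {-5, 2, 4}

A is real symmetric, so its spectrum consists of real eigenvalues. Expanding the characteristic polynomial of the displayed matrix gives
  det(λ I - A) = p(λ) = λ^3 + (-1)λ^2 + (-22)λ + (40).
Solving p(λ) = 0 yields eigenvalues ≈ -5, 2, 4. (A is shown rounded to 4 decimals, so these recover the underlying integer eigenvalues to within that precision.)
Verification: the trace of A = 1 equals the sum of eigenvalues 1, and det(A) ≈ -40.0002 matches the eigenvalue product -40.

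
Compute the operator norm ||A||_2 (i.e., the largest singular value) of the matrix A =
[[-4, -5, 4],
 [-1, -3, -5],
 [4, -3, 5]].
||A||_2 ≈ 8.8147 (= sqrt(largest eigenvalue of A^T A))

||A||_2 = sigma_max(A) = sqrt(lambda_max(A^T A)). Form the symmetric matrix M = A^T A =
[[33, 11, 9],
 [11, 43, -20],
 [9, -20, 66]].
Its characteristic polynomial (trace, sum of principal 2x2 minors, determinant of M give the coefficients) is
  p(λ) = det(λ I - M) = λ^3 - 142λ^2 + 5833λ - 65025.
No integer candidate from the rational root theorem (±divisors of 65025) is a root, so the roots are irrational. The cubic discriminant is Δ = 2775692673 > 0, so there are three distinct real roots. p(18) = -207 and p(19) = 1399 have opposite signs, so a root lies in (18, 19); Newton's method refines it to λ ≈ 18.1231. p(46) = 157 and p(47) = -729 have opposite signs, so a root lies in (46, 47); Newton's method refines it to λ ≈ 46.1777. p(77) = -1269 and p(78) = 573 have opposite signs, so a root lies in (77, 78); Newton's method refines it to λ ≈ 77.6993. Check (Vieta): the three roots sum to 142, matching tr M = 142.
So the eigenvalues of A^T A are ≈ 18.1231, 46.1777, 77.6993 (all ≥ 0, as they must be for A^T A). The largest is λ_max ≈ 77.6993, hence ||A||_2 = sqrt(λ_max) ≈ 8.8147.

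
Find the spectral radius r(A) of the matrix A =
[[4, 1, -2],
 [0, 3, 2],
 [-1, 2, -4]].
r(A) = (1 + sqrt(73))/2 ≈ 4.772

The eigenvalues of A are the roots of its characteristic polynomial. With M = A (coefficients from the trace, the sum of principal 2x2 minors, and det A):
  p(λ) = det(λ I - M) = λ^3 - 3λ^2 - 22λ + 72.
By the rational root theorem any rational root is an integer divisor of 72. Testing λ = 4: p(4) = 64 - 48 - 88 + 72 = 0, so λ = 4 is a root. Dividing out (λ - 4) leaves p(λ) = (λ - 4)(λ^2 + λ - 18). For λ^2 + λ - 18 the discriminant is 73. It is nonnegative but not a perfect square, so the roots are real and irrational: λ = (-1 ± sqrt(73))/2 ≈ 3.772, -4.772.
Thus the eigenvalues (to 4 decimals) are 3.772 (modulus 3.772); -4.772 (modulus 4.772); 4 (modulus 4). The spectral radius is the largest modulus: r(A) = (1 + sqrt(73))/2 ≈ 4.772. (Cross-check: r(A) ≤ ||A||_2 ≈ 5.2264; equality holds whenever A is normal, though it can also hold for some non-normal A.)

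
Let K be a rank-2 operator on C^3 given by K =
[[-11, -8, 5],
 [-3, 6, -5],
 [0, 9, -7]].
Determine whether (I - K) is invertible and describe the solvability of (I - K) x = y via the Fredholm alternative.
(I - K) is invertible (det(I - K) = 3 ≠ 0), so for every y in C^3 the equation (I - K) x = y has a unique solution.

K has rank 2 and factors as K = U V^T = u1 v1^T + u2 v2^T with u1 = (-3, 1, 2), v1 = (3, 3, -2), u2 = (-1, -3, -3), v2 = (2, -1, 1) (multiplying out reproduces the displayed K). The nonzero eigenvalues of U V^T coincide with those of the 2 x 2 matrix G = V^T U = [[v1·u1, v1·u2], [v2·u1, v2·u2]] = [[-10, -6], [-5, -2]], and by the Sylvester determinant identity det(I_3 - U V^T) = det(I_2 - V^T U) = det([[11, 6], [5, 3]]) = (11)(3) - (6)(5) = 3. (Direct check: I - K =
[[12, 8, -5],
 [3, -5, 5],
 [0, -9, 8]]
has determinant 3.) The finite-dimensional Fredholm alternative says: either (I - K) is invertible, or ker(I - K) ≠ {0} and then range(I - K) = ker((I - K)^*)^⊥, with dim ker(I - K) = dim ker((I - K)^*). Since det(I - K) ≠ 0, 1 is not an eigenvalue of K and ker(I - K) = {0}, so we are in the first case: for every y there is a unique x = (I - K)^(-1) y. (Explicitly, by the Woodbury identity, (I - U V^T)^(-1) = I + U (I_2 - G)^(-1) V^T.)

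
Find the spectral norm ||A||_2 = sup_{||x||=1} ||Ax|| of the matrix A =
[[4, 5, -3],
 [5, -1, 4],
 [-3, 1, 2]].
||A||_2 ≈ 7.5046 (= sqrt(largest eigenvalue of A^T A))

||A||_2 = sigma_max(A) = sqrt(lambda_max(A^T A)). Form the symmetric matrix M = A^T A =
[[50, 12, 2],
 [12, 27, -17],
 [2, -17, 29]].
Its characteristic polynomial (trace, sum of principal 2x2 minors, determinant of M give the coefficients) is
  p(λ) = det(λ I - M) = λ^3 - 106λ^2 + 3146λ - 19600.
No integer candidate from the rational root theorem (±divisors of 19600) is a root, so the roots are irrational. The cubic discriminant is Δ = 560776432 > 0, so there are three distinct real roots. p(8) = -704 and p(9) = 857 have opposite signs, so a root lies in (8, 9); Newton's method refines it to λ ≈ 8.4383. p(41) = 121 and p(42) = -364 have opposite signs, so a root lies in (41, 42); Newton's method refines it to λ ≈ 41.2426. p(56) = -224 and p(57) = 521 have opposite signs, so a root lies in (56, 57); Newton's method refines it to λ ≈ 56.3191. Check (Vieta): the three roots sum to 106, matching tr M = 106.
So the eigenvalues of A^T A are ≈ 8.4383, 41.2426, 56.3191 (all ≥ 0, as they must be for A^T A). The largest is λ_max ≈ 56.3191, hence ||A||_2 = sqrt(λ_max) ≈ 7.5046.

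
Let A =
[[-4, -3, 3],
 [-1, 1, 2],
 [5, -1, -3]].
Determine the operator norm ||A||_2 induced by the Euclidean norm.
||A||_2 ≈ 7.9789 (= sqrt(largest eigenvalue of A^T A))

||A||_2 = sigma_max(A) = sqrt(lambda_max(A^T A)). Form the symmetric matrix M = A^T A =
[[42, 6, -29],
 [6, 11, -4],
 [-29, -4, 22]].
Its characteristic polynomial (trace, sum of principal 2x2 minors, determinant of M give the coefficients) is
  p(λ) = det(λ I - M) = λ^3 - 75λ^2 + 735λ - 841.
No integer candidate from the rational root theorem (±divisors of 841) is a root, so the roots are irrational. The cubic discriminant is Δ = 846702288 > 0, so there are three distinct real roots. p(1) = -180 and p(2) = 337 have opposite signs, so a root lies in (1, 2); Newton's method refines it to λ ≈ 1.3185. p(10) = 9 and p(11) = -500 have opposite signs, so a root lies in (10, 11); Newton's method refines it to λ ≈ 10.0193. p(63) = -2164 and p(64) = 1143 have opposite signs, so a root lies in (63, 64); Newton's method refines it to λ ≈ 63.6622. Check (Vieta): the three roots sum to 75, matching tr M = 75.
So the eigenvalues of A^T A are ≈ 1.3185, 10.0193, 63.6622 (all ≥ 0, as they must be for A^T A). The largest is λ_max ≈ 63.6622, hence ||A||_2 = sqrt(λ_max) ≈ 7.9789.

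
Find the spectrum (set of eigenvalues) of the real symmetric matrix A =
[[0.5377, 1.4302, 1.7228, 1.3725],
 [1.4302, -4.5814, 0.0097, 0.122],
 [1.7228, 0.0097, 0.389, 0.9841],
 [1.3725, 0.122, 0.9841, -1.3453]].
sigma(A) ≈ {-5, -2, -1, 3}

A is real symmetric, so its spectrum consists of real eigenvalues. Expanding the characteristic polynomial of the displayed matrix gives
  det(λ I - A) = p(λ) = λ^4 + (5)λ^3 + (-7)λ^2 + (-41.0015)λ + (-30.0012).
Solving p(λ) = 0 yields eigenvalues ≈ -5, -2, -1, 3. (A is shown rounded to 4 decimals, so these recover the underlying integer eigenvalues to within that precision.)
Verification: the trace of A = -5 equals the sum of eigenvalues -5, and det(A) ≈ -30.0012 matches the eigenvalue product -30.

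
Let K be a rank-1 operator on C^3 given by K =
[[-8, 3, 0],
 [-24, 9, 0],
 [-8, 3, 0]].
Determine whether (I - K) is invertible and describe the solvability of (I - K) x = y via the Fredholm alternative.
(I - K) is singular (det(I - K) = 0, i.e. 1 ∈ sigma(K)). (I - K) x = y is solvable iff y ⊥ ker((I - K)^*) = span{(-8, 3, 0)}, i.e. iff -8y_1 + 3y_2 = 0. When solvable, the solutions are x = y + c·(1, 3, 1), c arbitrary (ker(I - K) = span{(1, 3, 1)}, dimension 1).

K has rank 1, so it is an outer product K = u v^T: every row of K is a multiple of one row vector. Reading off the entries, u = (1, 3, 1) and v = (-8, 3, 0) (row i of K equals u_i·v^T). A rank-one matrix u v^T satisfies K u = u (v·u) and kills the (2)-dimensional subspace v^⊥, so its characteristic polynomial is lambda^2 (lambda - v·u) with v·u = tr K = 1. Hence the eigenvalues of I - K are 1 (multiplicity 2) and 1 - (1) = 0, so det(I - K) = 0. (Direct check: I - K =
[[9, -3, 0],
 [24, -8, 0],
 [8, -3, 1]]
has determinant 0.) So 1 is an eigenvalue of K and (I - K) is not invertible. The finite-dimensional Fredholm alternative says: either (I - K) is invertible, or ker(I - K) ≠ {0} and then range(I - K) = ker((I - K)^*)^⊥, with dim ker(I - K) = dim ker((I - K)^*). We are in the second case, so we need both kernels. Kernel of I - K: (I - K) u = u - u (v·u) = u - u = 0, so ker(I - K) = span{u} = span{(1, 3, 1)} (it is exactly 1-dimensional because rank(I - K) = 2). Kernel of the adjoint: K is real, so (I - K)^* = I - K^T = I - v u^T, and (I - v u^T) v = v - v (u·v) = 0; hence ker((I - K)^*) = span{v} = span{(-8, 3, 0)}. Therefore (I - K) x = y is solvable iff <y, v> = 0, i.e. iff -8y_1 + 3y_2 = 0. When this holds, K y = u (v·y) = 0, so (I - K) y = y and x = y is a particular solution; the full solution set is the line x = y + c·u = y + c·(1, 3, 1), c ∈ C.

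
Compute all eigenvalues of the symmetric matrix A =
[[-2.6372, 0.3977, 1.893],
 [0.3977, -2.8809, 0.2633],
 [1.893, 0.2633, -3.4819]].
sigma(A) ≈ {-5, -3, -1}

A is real symmetric, so its spectrum consists of real eigenvalues. Expanding the characteristic polynomial of the displayed matrix gives
  det(λ I - A) = p(λ) = λ^3 + (9)λ^2 + (23)λ + (15).
Solving p(λ) = 0 yields eigenvalues ≈ -5, -3, -1. (A is shown rounded to 4 decimals, so these recover the underlying integer eigenvalues to within that precision.)
Verification: the trace of A = -9 equals the sum of eigenvalues -9, and det(A) ≈ -15.0002 matches the eigenvalue product -15.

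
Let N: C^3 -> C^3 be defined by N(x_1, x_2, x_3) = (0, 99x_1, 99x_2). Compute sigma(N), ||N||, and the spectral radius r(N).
sigma(N) = {0}; ||N|| = 99; r(N) = 0. (N is nilpotent with N^3 = 0.)

On C^3, N is a strictly lower-triangular matrix with 99 on the subdiagonal and zeros elsewhere, so its characteristic polynomial is lambda^3 and every eigenvalue is 0: sigma(N) = {0}. For the operator norm, N e_i = 99e_{i+1} for i = 1, ..., 2 and N e_3 = 0, so the singular values of N are 99 (with multiplicity 2) and 0; hence ||N|| = 99. The spectral radius r(N) = max|lambda| = 0. Note ||N|| > r(N) — characteristic of non-normal nilpotent operators. Indeed N^3 = 0.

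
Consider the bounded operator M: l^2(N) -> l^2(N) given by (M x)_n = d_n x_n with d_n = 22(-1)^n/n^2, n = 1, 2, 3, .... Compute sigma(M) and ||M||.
sigma(M) = {22(-1)^n/n^2 : n ≥ 1} ∪ {0}; ||M|| = 22

A bounded diagonal operator on l^2 with diagonal entries d_n has spectrum equal to the closure of {d_n : n ≥ 1}: every d_n is an eigenvalue (with eigenvector e_n), so {d_n} ⊂ sigma(M); the spectrum is closed, so its closure is too; and for lambda not in the closure, (M - lambda I) has bounded inverse (the diagonal entries 1/(d_n - lambda) are bounded). For our sequence d_n = 22(-1)^n/n^2, n = 1, 2, 3, ...:
  - {d_n} = {22(-1)^n/n^2 : n ≥ 1}; the only limit point is 0
  - closure = {22(-1)^n/n^2 : n ≥ 1} ∪ {0}
For the norm: a diagonal operator has ||M|| = sup_n |d_n|. Here |d_n| = 22/n^2 is decreasing, so sup_n |d_n| = |d_1| = 22. So ||M|| = 22.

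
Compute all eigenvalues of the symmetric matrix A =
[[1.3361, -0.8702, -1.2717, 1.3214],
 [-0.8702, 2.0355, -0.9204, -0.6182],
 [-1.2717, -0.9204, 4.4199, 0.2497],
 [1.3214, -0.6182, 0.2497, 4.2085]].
sigma(A) ≈ {0, 2, 5} (5 with multiplicity 2)

A is real symmetric, so its spectrum consists of real eigenvalues. Expanding the characteristic polynomial of the displayed matrix gives
  det(λ I - A) = p(λ) = λ^4 + (-12)λ^3 + (45)λ^2 + (-50)λ + (0.0019).
Solving p(λ) = 0 yields eigenvalues ≈ 0, 2, 5, 5. (A is shown rounded to 4 decimals, so these recover the underlying integer eigenvalues to within that precision.)
Verification: the trace of A = 12 equals the sum of eigenvalues 12, and det(A) ≈ 0.0019 matches the eigenvalue product 0.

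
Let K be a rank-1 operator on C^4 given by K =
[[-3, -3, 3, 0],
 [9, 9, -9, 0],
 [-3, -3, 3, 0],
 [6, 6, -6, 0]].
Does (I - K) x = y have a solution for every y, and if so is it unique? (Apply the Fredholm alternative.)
(I - K) is invertible (det(I - K) = -8 ≠ 0), so for every y in C^4 the equation (I - K) x = y has a unique solution.

K has rank 1, so it is an outer product K = u v^T: every row of K is a multiple of one row vector. Reading off the entries, u = (1, -3, 1, -2) and v = (-3, -3, 3, 0) (row i of K equals u_i·v^T). A rank-one matrix u v^T satisfies K u = u (v·u) and kills the (3)-dimensional subspace v^⊥, so its characteristic polynomial is lambda^3 (lambda - v·u) with v·u = tr K = 9. Hence the eigenvalues of I - K are 1 (multiplicity 3) and 1 - (9) = -8, so det(I - K) = -8. (Direct check: I - K =
[[4, 3, -3, 0],
 [-9, -8, 9, 0],
 [3, 3, -2, 0],
 [-6, -6, 6, 1]]
has determinant -8.) The finite-dimensional Fredholm alternative says: either (I - K) is invertible, or ker(I - K) ≠ {0} and then range(I - K) = ker((I - K)^*)^⊥, with dim ker(I - K) = dim ker((I - K)^*). Since det(I - K) ≠ 0, 1 is not an eigenvalue of K and ker(I - K) = {0}, so we are in the first case: for every y there is a unique x = (I - K)^(-1) y. Explicitly, by the Sherman–Morrison formula, (I - u v^T)^(-1) = I + u v^T/(1 - v·u), i.e. (I - K)^(-1) = I + K/(-8).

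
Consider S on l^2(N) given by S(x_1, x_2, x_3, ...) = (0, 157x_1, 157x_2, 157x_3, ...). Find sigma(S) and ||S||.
sigma(S) = closed disk {z in C : |z| ≤ 157}; ||S|| = 157

Note S = 157·U where U is the unit right shift (U x)_k = x_{k-1} (with x_0 := 0); so ||S|| = 157||U|| and sigma(S) = 157·sigma(U). ||S x||^2 = sum_{k≥1} |157x_k|^2 = 24649||x||^2, so ||S|| = 157 and sigma(S) ⊂ {|z| ≤ 157}. For any |lambda| < 157, the equation (S - lambda I) x = 0 forces x_1 = 0, then 157x_k = lambda x_{k+1} ⇒ x = 0, so S has no eigenvalues. But (S - lambda I) is not surjective for |lambda| < 157: solving (S - lambda I) x = e_1 would require x_n proportional to (lambda/157)^(-n), which is not in l^2. So every |lambda| < 157 lies in the residual spectrum. The boundary |lambda| = 157 is in the approximate point spectrum (the spectrum is closed). Hence sigma(S) is the closed disk of radius 157.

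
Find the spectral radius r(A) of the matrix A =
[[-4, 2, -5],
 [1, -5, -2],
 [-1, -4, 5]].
r(A) ≈ 6.4076

The eigenvalues of A are the roots of its characteristic polynomial. With M = A (coefficients from the trace, the sum of principal 2x2 minors, and det A):
  p(λ) = det(λ I - M) = λ^3 + 4λ^2 - 40λ - 171.
No integer candidate from the rational root theorem (±divisors of 171) is a root, so the roots are irrational. The cubic discriminant is Δ = 28349 > 0, so there are three distinct real roots. p(-6) = -3 and p(-5) = 4 have opposite signs, so a root lies in (-6, -5); Newton's method refines it to λ ≈ -5.83. p(-5) = 4 and p(-4) = -11 have opposite signs, so a root lies in (-5, -4); Newton's method refines it to λ ≈ -4.5775. p(6) = -51 and p(7) = 88 have opposite signs, so a root lies in (6, 7); Newton's method refines it to λ ≈ 6.4076. Check (Vieta): the three roots sum to -4, matching tr M = -4.
Thus the eigenvalues (to 4 decimals) are -5.83 (modulus 5.83); -4.5775 (modulus 4.5775); 6.4076 (modulus 6.4076). The spectral radius is the largest modulus: r(A) ≈ 6.4076. (Cross-check: r(A) ≤ ||A||_2 ≈ 8.6263; equality holds whenever A is normal, though it can also hold for some non-normal A.)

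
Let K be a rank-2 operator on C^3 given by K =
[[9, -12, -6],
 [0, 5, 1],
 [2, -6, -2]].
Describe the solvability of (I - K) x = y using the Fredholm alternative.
(I - K) is invertible (det(I - K) = 24 ≠ 0), so for every y in C^3 the equation (I - K) x = y has a unique solution.

K has rank 2 and factors as K = U V^T = u1 v1^T + u2 v2^T with u1 = (-3, 2, -2), v1 = (-1, 3, 1), u2 = (-3, -1, 0), v2 = (-2, 1, 1) (multiplying out reproduces the displayed K). The nonzero eigenvalues of U V^T coincide with those of the 2 x 2 matrix G = V^T U = [[v1·u1, v1·u2], [v2·u1, v2·u2]] = [[7, 0], [6, 5]], and by the Sylvester determinant identity det(I_3 - U V^T) = det(I_2 - V^T U) = det([[-6, 0], [-6, -4]]) = (-6)(-4) - (0)(-6) = 24. (Direct check: I - K =
[[-8, 12, 6],
 [0, -4, -1],
 [-2, 6, 3]]
has determinant 24.) The finite-dimensional Fredholm alternative says: either (I - K) is invertible, or ker(I - K) ≠ {0} and then range(I - K) = ker((I - K)^*)^⊥, with dim ker(I - K) = dim ker((I - K)^*). Since det(I - K) ≠ 0, 1 is not an eigenvalue of K and ker(I - K) = {0}, so we are in the first case: for every y there is a unique x = (I - K)^(-1) y. (Explicitly, by the Woodbury identity, (I - U V^T)^(-1) = I + U (I_2 - G)^(-1) V^T.)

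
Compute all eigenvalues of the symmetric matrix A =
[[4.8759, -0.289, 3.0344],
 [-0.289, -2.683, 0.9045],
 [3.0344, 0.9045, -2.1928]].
sigma(A) ≈ {-4, -2, 6}

A is real symmetric, so its spectrum consists of real eigenvalues. Expanding the characteristic polynomial of the displayed matrix gives
  det(λ I - A) = p(λ) = λ^3 + (0)λ^2 + (-28)λ + (-47.9979).
Solving p(λ) = 0 yields eigenvalues ≈ -4, -2, 6. (A is shown rounded to 4 decimals, so these recover the underlying integer eigenvalues to within that precision.)
Verification: the trace of A = 0 equals the sum of eigenvalues 0, and det(A) ≈ 47.9979 matches the eigenvalue product 48.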